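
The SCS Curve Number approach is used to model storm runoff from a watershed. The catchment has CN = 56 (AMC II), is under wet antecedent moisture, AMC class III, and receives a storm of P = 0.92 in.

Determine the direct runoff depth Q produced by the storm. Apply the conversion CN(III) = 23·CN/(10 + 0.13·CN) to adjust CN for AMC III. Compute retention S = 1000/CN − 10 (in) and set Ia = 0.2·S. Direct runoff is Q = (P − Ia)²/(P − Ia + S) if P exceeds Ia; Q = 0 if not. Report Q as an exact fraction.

Q = 908209/59179575 in ≈ 0.015 in

CN(III) from CN(II)=56: (23·56)/(10 + 0.13·56) = 4025/54 ≈ 74.537
Max retention: S = 1000/(4025/54) − 10 = 550/161 in (≈ 3.416 in)
Ia = 0.2·(550/161) = 110/161 in ≈ 0.683 in
P − Ia = 0.920 − 0.683 = 953/4025 ≈ 0.237 in (> 0, runoff occurs)
Q = (953/4025)²/((953/4025) + 550/161) = (908209/16200625)/(14703/4025) = 908209/59179575 in ≈ 0.015 in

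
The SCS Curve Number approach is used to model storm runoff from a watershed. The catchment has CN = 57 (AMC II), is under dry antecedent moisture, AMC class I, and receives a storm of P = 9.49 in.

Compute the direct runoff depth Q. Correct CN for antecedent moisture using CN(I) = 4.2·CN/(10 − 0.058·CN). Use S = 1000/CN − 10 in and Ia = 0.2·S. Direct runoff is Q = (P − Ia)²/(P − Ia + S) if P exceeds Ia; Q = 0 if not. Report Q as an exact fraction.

CN(I) from CN(II)=57: (4.2·57)/(10 − 0.058·57) = 119700/3347 ≈ 35.763
Retention S: 1000/CN − 10 with CN=35.763 → S = 21500/1197 ≈ 17.962 in
Ia = 0.2S: 0.2·17.962 = 3.592 in (exactly 4300/1197)
Excess rainfall: 9.490 − 3.592 = 5.898 in; P > Ia so Q > 0
Q: (705953/119700)² ÷ (2855953/119700) = 498369638209/341857574100 in (≈ 1.458 in)

Q = 498369638209/341857574100 in ≈ 1.458 in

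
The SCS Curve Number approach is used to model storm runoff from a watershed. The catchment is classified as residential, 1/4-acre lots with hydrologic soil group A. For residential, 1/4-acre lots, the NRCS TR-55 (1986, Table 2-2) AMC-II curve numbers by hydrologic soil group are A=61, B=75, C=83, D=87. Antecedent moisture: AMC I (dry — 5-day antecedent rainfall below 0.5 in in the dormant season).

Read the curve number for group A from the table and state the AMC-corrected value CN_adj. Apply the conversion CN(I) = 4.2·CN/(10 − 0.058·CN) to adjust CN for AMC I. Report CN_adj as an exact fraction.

CN_adj = 42700/1077 ≈ 39.647

NRCS table: residential, 1/4-acre lots, soil group A → CN(II) = 61
Adjust CN=61 to AMC I: 4.2·61/(10 − 0.058·61) → (1281/5) ÷ (3231/500) = 42700/1077 ≈ 39.647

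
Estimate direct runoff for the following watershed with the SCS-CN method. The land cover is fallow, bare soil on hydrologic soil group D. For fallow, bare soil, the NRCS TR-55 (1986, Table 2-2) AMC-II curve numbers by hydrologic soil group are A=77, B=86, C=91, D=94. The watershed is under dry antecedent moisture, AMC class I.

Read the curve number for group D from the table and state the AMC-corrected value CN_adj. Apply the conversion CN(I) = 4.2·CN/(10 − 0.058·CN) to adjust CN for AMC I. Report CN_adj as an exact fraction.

NRCS table: fallow, bare soil, soil group D → CN(II) = 94
CN(I) from CN(II)=94: (4.2·94)/(10 − 0.058·94) = 32900/379 ≈ 86.807

CN_adj = 32900/379 ≈ 86.807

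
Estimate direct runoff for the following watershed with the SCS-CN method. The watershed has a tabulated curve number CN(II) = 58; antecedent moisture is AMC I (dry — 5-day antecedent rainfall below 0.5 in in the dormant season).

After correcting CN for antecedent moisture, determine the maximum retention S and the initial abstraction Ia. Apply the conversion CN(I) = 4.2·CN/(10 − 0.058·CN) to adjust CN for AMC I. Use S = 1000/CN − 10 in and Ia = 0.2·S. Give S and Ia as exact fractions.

Adjust CN=58 to AMC I: 4.2·58/(10 − 0.058·58) → (1218/5) ÷ (1659/250) = 2900/79 ≈ 36.709
Retention S: 1000/CN − 10 with CN=36.709 → S = 500/29 ≈ 17.241 in
Ia = 0.2·(500/29) = 100/29 in ≈ 3.448 in

S = 500/29 in ≈ 17.241 in; Ia = 100/29 in ≈ 3.448 in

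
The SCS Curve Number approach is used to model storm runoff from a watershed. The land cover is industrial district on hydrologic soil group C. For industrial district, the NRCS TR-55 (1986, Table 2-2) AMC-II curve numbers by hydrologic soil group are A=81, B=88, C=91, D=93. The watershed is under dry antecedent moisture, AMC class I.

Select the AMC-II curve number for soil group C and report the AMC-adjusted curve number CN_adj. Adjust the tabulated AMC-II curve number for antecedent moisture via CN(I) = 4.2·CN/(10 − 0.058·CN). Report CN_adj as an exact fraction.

NRCS table: industrial district, soil group C → CN(II) = 91
Dry (AMC I): CN(I) = 4.2·91/(10 − 0.058·91) = (1911/5)/(2361/500) = 63700/787 ≈ 80.940

CN_adj = 63700/787 ≈ 80.940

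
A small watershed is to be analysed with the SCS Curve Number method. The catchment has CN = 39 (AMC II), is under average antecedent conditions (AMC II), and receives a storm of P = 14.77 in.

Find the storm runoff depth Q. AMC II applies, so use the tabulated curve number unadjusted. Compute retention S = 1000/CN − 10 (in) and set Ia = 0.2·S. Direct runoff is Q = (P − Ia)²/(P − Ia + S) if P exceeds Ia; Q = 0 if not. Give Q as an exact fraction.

Q = 2061432409/414971700 in ≈ 4.968 in

AMC II — tabulated CN = 39 applies directly.
S = 1000/39 − 10 = 610/39 in ≈ 15.641 in
Ia = 0.2S: 0.2·15.641 = 3.128 in (exactly 122/39)
P − Ia = 14.770 − 3.128 = 45403/3900 ≈ 11.642 in (> 0, runoff occurs)
Q = (45403/3900)²/((45403/3900) + 610/39) = (2061432409/15210000)/(106403/3900) = 2061432409/414971700 in ≈ 4.968 in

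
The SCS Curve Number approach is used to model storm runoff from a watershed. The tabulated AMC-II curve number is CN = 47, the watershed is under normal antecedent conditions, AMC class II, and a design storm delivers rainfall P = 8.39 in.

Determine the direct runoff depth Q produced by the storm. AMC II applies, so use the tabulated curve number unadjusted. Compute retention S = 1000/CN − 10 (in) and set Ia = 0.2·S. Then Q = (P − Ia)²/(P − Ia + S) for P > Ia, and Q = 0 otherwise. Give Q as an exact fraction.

Q = 831341889/384615100 in ≈ 2.161 in

Average conditions: CN = 47 (no AMC adjustment).
Retention S: 1000/CN − 10 with CN=47.000 → S = 530/47 ≈ 11.277 in
Ia = 0.2·(530/47) = 106/47 in ≈ 2.255 in
Excess rainfall: 8.390 − 2.255 = 6.135 in; P > Ia so Q > 0
Q = (28833/4700)²/((28833/4700) + 530/47) = (831341889/22090000)/(81833/4700) = 831341889/384615100 in ≈ 2.161 in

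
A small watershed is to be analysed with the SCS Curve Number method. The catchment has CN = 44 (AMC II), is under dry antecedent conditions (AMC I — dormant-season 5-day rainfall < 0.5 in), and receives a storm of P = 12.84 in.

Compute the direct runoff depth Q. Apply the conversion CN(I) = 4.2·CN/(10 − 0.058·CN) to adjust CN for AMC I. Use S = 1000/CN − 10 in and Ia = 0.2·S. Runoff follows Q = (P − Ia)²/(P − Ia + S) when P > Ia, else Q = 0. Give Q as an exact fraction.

Q = 31281649/25239225 in ≈ 1.239 in

Dry (AMC I): CN(I) = 4.2·44/(10 − 0.058·44) = (924/5)/(931/125) = 3300/133 ≈ 24.812
Max retention: S = 1000/(3300/133) − 10 = 1000/33 in (≈ 30.303 in)
Initial abstraction Ia = S/5 = (1000/33)/5 = 200/33 ≈ 6.061 in
P − Ia = 12.840 − 6.061 = 5593/825 ≈ 6.779 in (> 0, runoff occurs)
Q: (5593/825)² ÷ (30593/825) = 31281649/25239225 in (≈ 1.239 in)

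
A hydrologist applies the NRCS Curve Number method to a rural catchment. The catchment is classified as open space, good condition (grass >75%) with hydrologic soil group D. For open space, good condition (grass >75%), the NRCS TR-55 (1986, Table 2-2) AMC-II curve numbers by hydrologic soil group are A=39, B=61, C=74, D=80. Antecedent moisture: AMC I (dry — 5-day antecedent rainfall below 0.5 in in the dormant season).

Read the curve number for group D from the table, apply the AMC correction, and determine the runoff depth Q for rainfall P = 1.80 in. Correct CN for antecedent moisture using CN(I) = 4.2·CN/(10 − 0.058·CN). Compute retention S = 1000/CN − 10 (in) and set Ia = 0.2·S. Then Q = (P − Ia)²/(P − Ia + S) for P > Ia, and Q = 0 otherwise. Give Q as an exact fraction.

Q = 4096/72345 in ≈ 0.057 in

NRCS table: open space, good condition (grass >75%), soil group D → CN(II) = 80
Adjust CN=80 to AMC I: 4.2·80/(10 − 0.058·80) → 336 ÷ (134/25) = 4200/67 ≈ 62.687
S = 1000/(4200/67) − 10 = 125/21 in ≈ 5.952 in
Initial abstraction Ia = S/5 = (125/21)/5 = 25/21 ≈ 1.190 in
Excess rainfall: 1.800 − 1.190 = 0.610 in; P > Ia so Q > 0
Q: (64/105)² ÷ (689/105) = 4096/72345 in (≈ 0.057 in)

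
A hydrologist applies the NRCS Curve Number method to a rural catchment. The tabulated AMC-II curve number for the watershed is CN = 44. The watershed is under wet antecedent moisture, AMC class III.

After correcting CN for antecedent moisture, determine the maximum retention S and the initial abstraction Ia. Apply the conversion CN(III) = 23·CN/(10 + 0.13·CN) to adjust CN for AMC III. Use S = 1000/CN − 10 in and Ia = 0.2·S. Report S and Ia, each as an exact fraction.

CN(III) from CN(II)=44: (23·44)/(10 + 0.13·44) = 25300/393 ≈ 64.377
Max retention: S = 1000/(25300/393) − 10 = 1400/253 in (≈ 5.534 in)
Ia = 0.2·(1400/253) = 280/253 in ≈ 1.107 in

S = 1400/253 in ≈ 5.534 in; Ia = 280/253 in ≈ 1.107 in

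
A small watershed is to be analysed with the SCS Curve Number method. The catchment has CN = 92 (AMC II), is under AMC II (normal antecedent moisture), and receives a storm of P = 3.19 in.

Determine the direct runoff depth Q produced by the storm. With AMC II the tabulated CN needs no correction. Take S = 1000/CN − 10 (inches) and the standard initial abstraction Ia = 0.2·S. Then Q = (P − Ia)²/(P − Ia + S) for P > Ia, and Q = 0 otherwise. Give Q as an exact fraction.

Q = 48121969/20555100 in ≈ 2.341 in

Average conditions: CN = 92 (no AMC adjustment).
S = 1000/92 − 10 = 20/23 in ≈ 0.870 in
Ia = 0.2·(20/23) = 4/23 in ≈ 0.174 in
Since P=3.190 > Ia=0.174: effective rainfall P−Ia = 6937/2300 in
Q: (6937/2300)² ÷ (8937/2300) = 48121969/20555100 in (≈ 2.341 in)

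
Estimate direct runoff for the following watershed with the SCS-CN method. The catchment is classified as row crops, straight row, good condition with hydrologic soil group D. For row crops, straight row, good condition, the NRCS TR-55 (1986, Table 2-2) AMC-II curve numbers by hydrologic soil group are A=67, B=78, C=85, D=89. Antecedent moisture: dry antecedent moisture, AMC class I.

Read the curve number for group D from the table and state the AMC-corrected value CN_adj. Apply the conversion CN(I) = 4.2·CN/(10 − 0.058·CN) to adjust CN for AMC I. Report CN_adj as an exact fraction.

NRCS table: row crops, straight row, good condition, soil group D → CN(II) = 89
Dry (AMC I): CN(I) = 4.2·89/(10 − 0.058·89) = (1869/5)/(2419/500) = 186900/2419 ≈ 77.263

CN_adj = 186900/2419 ≈ 77.263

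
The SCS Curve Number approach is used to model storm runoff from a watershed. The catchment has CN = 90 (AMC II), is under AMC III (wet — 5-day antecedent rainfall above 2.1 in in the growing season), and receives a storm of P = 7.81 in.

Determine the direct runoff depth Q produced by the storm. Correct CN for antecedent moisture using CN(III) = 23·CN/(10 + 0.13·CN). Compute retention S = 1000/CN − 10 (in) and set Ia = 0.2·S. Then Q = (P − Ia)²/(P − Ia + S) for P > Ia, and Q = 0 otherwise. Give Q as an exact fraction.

Q = 25493550889/3512106900 in ≈ 7.259 in

Wet (AMC III): CN(III) = 23·90/(10 + 0.13·90) = 2070/(217/10) = 20700/217 ≈ 95.392
S = 1000/(20700/217) − 10 = 100/207 in ≈ 0.483 in
Initial abstraction Ia = S/5 = (100/207)/5 = 20/207 ≈ 0.097 in
Since P=7.810 > Ia=0.097: effective rainfall P−Ia = 159667/20700 in
Q: (159667/20700)² ÷ (169667/20700) = 25493550889/3512106900 in (≈ 7.259 in)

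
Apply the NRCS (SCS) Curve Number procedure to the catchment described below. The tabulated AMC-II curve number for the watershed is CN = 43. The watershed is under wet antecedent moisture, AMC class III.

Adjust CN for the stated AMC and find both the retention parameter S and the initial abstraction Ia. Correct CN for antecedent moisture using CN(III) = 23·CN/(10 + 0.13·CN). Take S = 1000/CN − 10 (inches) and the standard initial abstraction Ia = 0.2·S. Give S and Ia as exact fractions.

CN(III) from CN(II)=43: (23·43)/(10 + 0.13·43) = 98900/1559 ≈ 63.438
Retention S: 1000/CN − 10 with CN=63.438 → S = 5700/989 ≈ 5.763 in
Initial abstraction Ia = S/5 = (5700/989)/5 = 1140/989 ≈ 1.153 in

S = 5700/989 in ≈ 5.763 in; Ia = 1140/989 in ≈ 1.153 in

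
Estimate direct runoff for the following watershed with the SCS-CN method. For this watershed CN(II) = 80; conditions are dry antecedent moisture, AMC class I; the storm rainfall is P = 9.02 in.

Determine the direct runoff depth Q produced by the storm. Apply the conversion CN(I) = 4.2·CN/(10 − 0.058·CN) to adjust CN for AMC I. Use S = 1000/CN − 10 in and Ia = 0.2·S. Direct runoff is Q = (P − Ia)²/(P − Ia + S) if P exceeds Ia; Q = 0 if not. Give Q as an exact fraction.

Q = 67584841/15194550 in ≈ 4.448 in

Adjust CN=80 to AMC I: 4.2·80/(10 − 0.058·80) → 336 ÷ (134/25) = 4200/67 ≈ 62.687
Retention S: 1000/CN − 10 with CN=62.687 → S = 125/21 ≈ 5.952 in
Ia = 0.2·(125/21) = 25/21 in ≈ 1.190 in
Excess rainfall: 9.020 − 1.190 = 7.830 in; P > Ia so Q > 0
Q = (8221/1050)²/((8221/1050) + 125/21) = (67584841/1102500)/(14471/1050) = 67584841/15194550 in ≈ 4.448 in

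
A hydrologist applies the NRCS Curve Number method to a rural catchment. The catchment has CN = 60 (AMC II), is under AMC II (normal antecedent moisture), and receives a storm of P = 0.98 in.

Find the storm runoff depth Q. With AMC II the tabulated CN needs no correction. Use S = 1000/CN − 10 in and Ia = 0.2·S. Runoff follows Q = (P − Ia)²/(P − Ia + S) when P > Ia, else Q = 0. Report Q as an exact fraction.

CN(II) = 60; AMC II needs no correction.
S = 1000/60 − 10 = 20/3 in ≈ 6.667 in
Ia = 0.2S: 0.2·6.667 = 1.333 in (exactly 4/3)
P = 0.980 ≤ Ia = 1.333 in: entire storm abstracted, Q = 0.

Q = 0 in ≈ 0.000 in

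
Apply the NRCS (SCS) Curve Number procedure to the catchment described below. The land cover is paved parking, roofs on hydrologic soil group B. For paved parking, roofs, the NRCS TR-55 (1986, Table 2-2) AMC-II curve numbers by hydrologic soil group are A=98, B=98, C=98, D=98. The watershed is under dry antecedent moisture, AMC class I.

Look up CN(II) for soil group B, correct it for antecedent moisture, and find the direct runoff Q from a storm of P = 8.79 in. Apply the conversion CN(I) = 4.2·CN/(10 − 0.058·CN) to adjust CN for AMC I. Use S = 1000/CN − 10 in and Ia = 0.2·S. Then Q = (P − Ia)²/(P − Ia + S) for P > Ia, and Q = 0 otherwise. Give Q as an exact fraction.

Q = 800114149081/97188123900 in ≈ 8.233 in

NRCS table: paved parking, roofs, soil group B → CN(II) = 98
Dry (AMC I): CN(I) = 4.2·98/(10 − 0.058·98) = (2058/5)/(1079/250) = 102900/1079 ≈ 95.366
Max retention: S = 1000/(102900/1079) − 10 = 500/1029 in (≈ 0.486 in)
Initial abstraction Ia = S/5 = (500/1029)/5 = 100/1029 ≈ 0.097 in
Since P=8.790 > Ia=0.097: effective rainfall P−Ia = 894491/102900 in
Q = (894491/102900)²/((894491/102900) + 500/1029) = (800114149081/10588410000)/(944491/102900) = 800114149081/97188123900 in ≈ 8.233 in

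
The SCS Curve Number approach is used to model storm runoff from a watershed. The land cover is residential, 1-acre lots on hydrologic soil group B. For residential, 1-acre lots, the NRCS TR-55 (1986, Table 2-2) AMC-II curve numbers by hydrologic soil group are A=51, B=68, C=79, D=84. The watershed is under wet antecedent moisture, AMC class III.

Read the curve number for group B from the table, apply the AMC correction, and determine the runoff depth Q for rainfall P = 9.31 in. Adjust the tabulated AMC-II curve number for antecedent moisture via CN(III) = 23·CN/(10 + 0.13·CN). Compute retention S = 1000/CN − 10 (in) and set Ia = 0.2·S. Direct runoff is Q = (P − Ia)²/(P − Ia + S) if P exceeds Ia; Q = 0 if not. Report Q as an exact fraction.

NRCS table: residential, 1-acre lots, soil group B → CN(II) = 68
Wet (AMC III): CN(III) = 23·68/(10 + 0.13·68) = 1564/(471/25) = 39100/471 ≈ 83.015
Retention S: 1000/CN − 10 with CN=83.015 → S = 800/391 ≈ 2.046 in
Ia = 0.2S: 0.2·2.046 = 0.409 in (exactly 160/391)
Excess rainfall: 9.310 − 0.409 = 8.901 in; P > Ia so Q > 0
Q: (348021/39100)² ÷ (428021/39100) = 121118616441/16735621100 in (≈ 7.237 in)

Q = 121118616441/16735621100 in ≈ 7.237 in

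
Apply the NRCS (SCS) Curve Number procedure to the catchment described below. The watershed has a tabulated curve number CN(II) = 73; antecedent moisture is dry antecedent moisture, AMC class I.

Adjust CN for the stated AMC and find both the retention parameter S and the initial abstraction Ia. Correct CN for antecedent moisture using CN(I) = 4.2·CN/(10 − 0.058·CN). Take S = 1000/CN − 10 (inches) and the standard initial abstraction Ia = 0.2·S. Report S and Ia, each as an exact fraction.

S = 4500/511 in ≈ 8.806 in; Ia = 900/511 in ≈ 1.761 in

Adjust CN=73 to AMC I: 4.2·73/(10 − 0.058·73) → (1533/5) ÷ (2883/500) = 51100/961 ≈ 53.174
Retention S: 1000/CN − 10 with CN=53.174 → S = 4500/511 ≈ 8.806 in
Ia = 0.2·(4500/511) = 900/511 in ≈ 1.761 in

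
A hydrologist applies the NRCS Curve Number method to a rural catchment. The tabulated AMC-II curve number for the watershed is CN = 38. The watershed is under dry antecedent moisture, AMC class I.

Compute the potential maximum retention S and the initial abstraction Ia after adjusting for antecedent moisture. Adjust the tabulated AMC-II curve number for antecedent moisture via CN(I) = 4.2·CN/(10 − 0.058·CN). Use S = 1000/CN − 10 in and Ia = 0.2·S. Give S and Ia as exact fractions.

S = 15500/399 in ≈ 38.847 in; Ia = 3100/399 in ≈ 7.769 in

CN(I) from CN(II)=38: (4.2·38)/(10 − 0.058·38) = 39900/1949 ≈ 20.472
Retention S: 1000/CN − 10 with CN=20.472 → S = 15500/399 ≈ 38.847 in
Ia = 0.2S: 0.2·38.847 = 7.769 in (exactly 3100/399)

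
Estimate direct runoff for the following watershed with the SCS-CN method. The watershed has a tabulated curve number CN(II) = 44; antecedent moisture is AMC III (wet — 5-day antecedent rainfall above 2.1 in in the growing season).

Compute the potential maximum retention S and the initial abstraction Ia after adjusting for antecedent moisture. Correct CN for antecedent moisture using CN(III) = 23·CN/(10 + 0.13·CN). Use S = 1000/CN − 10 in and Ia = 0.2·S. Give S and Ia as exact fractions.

Adjust CN=44 to AMC III: 23·44/(10 + 0.13·44) → 1012 ÷ (393/25) = 25300/393 ≈ 64.377
S = 1000/(25300/393) − 10 = 1400/253 in ≈ 5.534 in
Ia = 0.2·(1400/253) = 280/253 in ≈ 1.107 in

S = 1400/253 in ≈ 5.534 in; Ia = 280/253 in ≈ 1.107 in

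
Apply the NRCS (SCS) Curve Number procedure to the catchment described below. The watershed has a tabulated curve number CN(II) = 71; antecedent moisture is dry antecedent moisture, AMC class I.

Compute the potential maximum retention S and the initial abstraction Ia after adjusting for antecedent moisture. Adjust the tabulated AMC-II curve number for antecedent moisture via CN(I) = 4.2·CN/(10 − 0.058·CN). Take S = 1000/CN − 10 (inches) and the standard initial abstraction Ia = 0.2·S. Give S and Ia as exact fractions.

S = 14500/1491 in ≈ 9.725 in; Ia = 2900/1491 in ≈ 1.945 in

Dry (AMC I): CN(I) = 4.2·71/(10 − 0.058·71) = (1491/5)/(2941/500) = 149100/2941 ≈ 50.697
Max retention: S = 1000/(149100/2941) − 10 = 14500/1491 in (≈ 9.725 in)
Ia = 0.2·(14500/1491) = 2900/1491 in ≈ 1.945 in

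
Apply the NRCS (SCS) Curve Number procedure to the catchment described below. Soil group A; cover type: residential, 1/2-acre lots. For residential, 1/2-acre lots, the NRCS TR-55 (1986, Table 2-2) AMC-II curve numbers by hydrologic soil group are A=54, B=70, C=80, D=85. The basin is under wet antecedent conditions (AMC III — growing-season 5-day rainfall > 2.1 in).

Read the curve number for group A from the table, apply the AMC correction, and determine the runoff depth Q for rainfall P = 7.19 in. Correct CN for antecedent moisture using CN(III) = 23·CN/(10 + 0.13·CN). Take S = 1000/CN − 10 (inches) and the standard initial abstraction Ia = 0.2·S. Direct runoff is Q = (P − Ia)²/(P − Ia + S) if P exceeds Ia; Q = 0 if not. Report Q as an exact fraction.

Q = 303212569/74015100 in ≈ 4.097 in

NRCS table: residential, 1/2-acre lots, soil group A → CN(II) = 54
CN(III) from CN(II)=54: (23·54)/(10 + 0.13·54) = 2700/37 ≈ 72.973
Max retention: S = 1000/(2700/37) − 10 = 100/27 in (≈ 3.704 in)
Ia = 0.2S: 0.2·3.704 = 0.741 in (exactly 20/27)
Excess rainfall: 7.190 − 0.741 = 6.449 in; P > Ia so Q > 0
Runoff Q = (P−Ia)²/(P−Ia+S) = (6.449)²/(6.449+3.704) = 303212569/74015100 ≈ 4.097 in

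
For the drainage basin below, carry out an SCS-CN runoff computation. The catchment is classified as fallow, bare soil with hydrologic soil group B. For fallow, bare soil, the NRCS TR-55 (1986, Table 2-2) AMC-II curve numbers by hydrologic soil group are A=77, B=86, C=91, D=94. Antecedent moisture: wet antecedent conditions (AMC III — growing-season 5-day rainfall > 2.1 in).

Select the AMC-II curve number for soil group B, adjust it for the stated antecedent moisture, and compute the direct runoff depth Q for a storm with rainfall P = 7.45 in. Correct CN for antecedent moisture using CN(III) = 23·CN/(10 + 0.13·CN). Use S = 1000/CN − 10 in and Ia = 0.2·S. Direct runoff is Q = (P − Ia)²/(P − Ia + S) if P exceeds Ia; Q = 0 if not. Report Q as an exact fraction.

Q = 20897882721/3136336580 in ≈ 6.663 in

NRCS table: fallow, bare soil, soil group B → CN(II) = 86
Adjust CN=86 to AMC III: 23·86/(10 + 0.13·86) → 1978 ÷ (1059/50) = 98900/1059 ≈ 93.390
S = 1000/(98900/1059) − 10 = 700/989 in ≈ 0.708 in
Initial abstraction Ia = S/5 = (700/989)/5 = 140/989 ≈ 0.142 in
Excess rainfall: 7.450 − 0.142 = 7.308 in; P > Ia so Q > 0
Q: (144561/19780)² ÷ (158561/19780) = 20897882721/3136336580 in (≈ 6.663 in)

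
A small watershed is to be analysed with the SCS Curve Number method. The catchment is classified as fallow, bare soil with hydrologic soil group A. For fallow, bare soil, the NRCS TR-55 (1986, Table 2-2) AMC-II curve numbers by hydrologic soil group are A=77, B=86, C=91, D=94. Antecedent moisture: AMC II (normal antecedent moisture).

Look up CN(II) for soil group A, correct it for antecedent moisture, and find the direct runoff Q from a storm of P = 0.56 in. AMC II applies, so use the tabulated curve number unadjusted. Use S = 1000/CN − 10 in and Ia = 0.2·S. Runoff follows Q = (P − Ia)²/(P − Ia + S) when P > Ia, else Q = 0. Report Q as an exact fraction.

Q = 0 in ≈ 0.000 in

NRCS table: fallow, bare soil, soil group A → CN(II) = 77
CN(II) = 77; AMC II needs no correction.
S = 1000/77 − 10 = 230/77 in ≈ 2.987 in
Ia = 0.2S: 0.2·2.987 = 0.597 in (exactly 46/77)
P = 0.560 ≤ Ia = 0.597 in: entire storm abstracted, Q = 0.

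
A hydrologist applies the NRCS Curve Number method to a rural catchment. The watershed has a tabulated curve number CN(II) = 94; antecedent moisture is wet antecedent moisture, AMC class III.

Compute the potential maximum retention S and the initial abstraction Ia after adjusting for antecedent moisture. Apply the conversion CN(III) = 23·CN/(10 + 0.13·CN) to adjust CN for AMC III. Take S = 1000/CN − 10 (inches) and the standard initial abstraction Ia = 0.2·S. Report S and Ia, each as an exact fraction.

Wet (AMC III): CN(III) = 23·94/(10 + 0.13·94) = 2162/(1111/50) = 108100/1111 ≈ 97.300
Retention S: 1000/CN − 10 with CN=97.300 → S = 300/1081 ≈ 0.278 in
Initial abstraction Ia = S/5 = (300/1081)/5 = 60/1081 ≈ 0.056 in

S = 300/1081 in ≈ 0.278 in; Ia = 60/1081 in ≈ 0.056 in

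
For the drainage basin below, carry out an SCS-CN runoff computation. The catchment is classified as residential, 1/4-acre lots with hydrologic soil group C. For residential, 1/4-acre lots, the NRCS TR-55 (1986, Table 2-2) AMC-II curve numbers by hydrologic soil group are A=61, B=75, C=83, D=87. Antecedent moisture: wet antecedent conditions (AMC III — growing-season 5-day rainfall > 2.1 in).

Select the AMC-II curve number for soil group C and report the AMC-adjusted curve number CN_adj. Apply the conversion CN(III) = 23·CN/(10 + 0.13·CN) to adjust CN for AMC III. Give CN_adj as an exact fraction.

CN_adj = 190900/2079 ≈ 91.823

NRCS table: residential, 1/4-acre lots, soil group C → CN(II) = 83
Adjust CN=83 to AMC III: 23·83/(10 + 0.13·83) → 1909 ÷ (2079/100) = 190900/2079 ≈ 91.823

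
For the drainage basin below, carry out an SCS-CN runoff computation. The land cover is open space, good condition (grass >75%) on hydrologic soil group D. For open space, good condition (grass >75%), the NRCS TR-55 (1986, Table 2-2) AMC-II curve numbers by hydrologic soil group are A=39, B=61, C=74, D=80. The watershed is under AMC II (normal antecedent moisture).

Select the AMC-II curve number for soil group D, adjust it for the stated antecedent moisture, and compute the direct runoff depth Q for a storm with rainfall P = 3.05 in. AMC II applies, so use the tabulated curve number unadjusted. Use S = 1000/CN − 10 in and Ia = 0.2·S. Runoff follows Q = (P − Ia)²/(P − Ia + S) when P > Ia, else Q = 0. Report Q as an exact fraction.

Q = 2601/2020 in ≈ 1.288 in

NRCS table: open space, good condition (grass >75%), soil group D → CN(II) = 80
CN(II) = 80; AMC II needs no correction.
Retention S: 1000/CN − 10 with CN=80.000 → S = 5/2 ≈ 2.500 in
Ia = 0.2S: 0.2·2.500 = 0.500 in (exactly 1/2)
Excess rainfall: 3.050 − 0.500 = 2.550 in; P > Ia so Q > 0
Runoff Q = (P−Ia)²/(P−Ia+S) = (2.550)²/(2.550+2.500) = 2601/2020 ≈ 1.288 in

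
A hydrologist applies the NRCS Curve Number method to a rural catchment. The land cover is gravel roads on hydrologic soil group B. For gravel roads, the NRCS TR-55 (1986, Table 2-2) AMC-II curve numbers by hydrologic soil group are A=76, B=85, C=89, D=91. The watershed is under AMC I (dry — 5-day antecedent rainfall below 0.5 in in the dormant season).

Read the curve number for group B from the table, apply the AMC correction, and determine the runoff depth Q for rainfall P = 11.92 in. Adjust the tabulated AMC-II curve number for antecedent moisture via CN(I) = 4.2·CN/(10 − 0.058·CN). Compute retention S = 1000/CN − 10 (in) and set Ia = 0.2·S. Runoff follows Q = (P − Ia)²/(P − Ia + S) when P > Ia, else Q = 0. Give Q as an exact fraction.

NRCS table: gravel roads, soil group B → CN(II) = 85
Dry (AMC I): CN(I) = 4.2·85/(10 − 0.058·85) = 357/(507/100) = 11900/169 ≈ 70.414
Retention S: 1000/CN − 10 with CN=70.414 → S = 500/119 ≈ 4.202 in
Ia = 0.2S: 0.2·4.202 = 0.840 in (exactly 100/119)
Excess rainfall: 11.920 − 0.840 = 11.080 in; P > Ia so Q > 0
Q: (32962/2975)² ÷ (45462/2975) = 543246722/67624725 in (≈ 8.033 in)

Q = 543246722/67624725 in ≈ 8.033 in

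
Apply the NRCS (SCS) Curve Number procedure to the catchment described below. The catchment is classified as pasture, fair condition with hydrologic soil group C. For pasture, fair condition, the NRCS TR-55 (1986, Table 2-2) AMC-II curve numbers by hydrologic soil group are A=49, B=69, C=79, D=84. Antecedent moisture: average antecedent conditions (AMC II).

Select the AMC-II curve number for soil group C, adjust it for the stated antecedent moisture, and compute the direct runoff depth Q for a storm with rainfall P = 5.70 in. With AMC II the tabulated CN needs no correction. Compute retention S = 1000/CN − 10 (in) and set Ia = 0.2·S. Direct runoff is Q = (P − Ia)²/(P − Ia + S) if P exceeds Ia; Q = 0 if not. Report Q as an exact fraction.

NRCS table: pasture, fair condition, soil group C → CN(II) = 79
Average conditions: CN = 79 (no AMC adjustment).
S = 1000/79 − 10 = 210/79 in ≈ 2.658 in
Ia = 0.2S: 0.2·2.658 = 0.532 in (exactly 42/79)
P − Ia = 5.700 − 0.532 = 4083/790 ≈ 5.168 in (> 0, runoff occurs)
Q: (4083/790)² ÷ (6183/790) = 1852321/542730 in (≈ 3.413 in)

Q = 1852321/542730 in ≈ 3.413 in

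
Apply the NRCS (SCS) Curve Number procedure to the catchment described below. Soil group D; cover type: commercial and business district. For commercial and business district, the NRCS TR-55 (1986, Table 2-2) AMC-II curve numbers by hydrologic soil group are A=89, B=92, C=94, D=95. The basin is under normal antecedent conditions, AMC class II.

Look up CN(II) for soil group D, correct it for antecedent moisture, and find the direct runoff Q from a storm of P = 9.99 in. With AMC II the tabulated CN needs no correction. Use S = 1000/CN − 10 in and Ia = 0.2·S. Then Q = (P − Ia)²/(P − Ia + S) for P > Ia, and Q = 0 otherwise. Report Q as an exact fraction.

Q = 352725961/37583900 in ≈ 9.385 in

NRCS table: commercial and business district, soil group D → CN(II) = 95
Average conditions: CN = 95 (no AMC adjustment).
Retention S: 1000/CN − 10 with CN=95.000 → S = 10/19 ≈ 0.526 in
Initial abstraction Ia = S/5 = (10/19)/5 = 2/19 ≈ 0.105 in
Excess rainfall: 9.990 − 0.105 = 9.885 in; P > Ia so Q > 0
Q: (18781/1900)² ÷ (19781/1900) = 352725961/37583900 in (≈ 9.385 in)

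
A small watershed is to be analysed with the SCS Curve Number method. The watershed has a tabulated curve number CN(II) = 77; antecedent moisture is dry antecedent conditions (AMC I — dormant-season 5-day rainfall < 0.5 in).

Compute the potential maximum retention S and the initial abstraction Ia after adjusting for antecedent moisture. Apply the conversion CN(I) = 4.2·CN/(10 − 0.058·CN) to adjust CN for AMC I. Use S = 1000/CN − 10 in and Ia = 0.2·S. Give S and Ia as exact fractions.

Adjust CN=77 to AMC I: 4.2·77/(10 − 0.058·77) → (1617/5) ÷ (2767/500) = 161700/2767 ≈ 58.439
S = 1000/(161700/2767) − 10 = 11500/1617 in ≈ 7.112 in
Ia = 0.2S: 0.2·7.112 = 1.422 in (exactly 2300/1617)

S = 11500/1617 in ≈ 7.112 in; Ia = 2300/1617 in ≈ 1.422 in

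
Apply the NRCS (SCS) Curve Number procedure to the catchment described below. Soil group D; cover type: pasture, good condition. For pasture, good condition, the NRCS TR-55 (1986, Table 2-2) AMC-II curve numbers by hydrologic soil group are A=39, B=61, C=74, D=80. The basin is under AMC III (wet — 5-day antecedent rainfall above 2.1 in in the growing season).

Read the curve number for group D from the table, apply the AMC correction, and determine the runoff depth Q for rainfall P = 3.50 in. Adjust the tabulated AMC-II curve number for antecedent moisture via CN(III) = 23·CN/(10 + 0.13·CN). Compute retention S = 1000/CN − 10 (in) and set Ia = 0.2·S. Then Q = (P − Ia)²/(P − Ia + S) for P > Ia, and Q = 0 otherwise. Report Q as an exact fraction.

Q = 22801/9246 in ≈ 2.466 in

NRCS table: pasture, good condition, soil group D → CN(II) = 80
Adjust CN=80 to AMC III: 23·80/(10 + 0.13·80) → 1840 ÷ (102/5) = 4600/51 ≈ 90.196
S = 1000/(4600/51) − 10 = 25/23 in ≈ 1.087 in
Initial abstraction Ia = S/5 = (25/23)/5 = 5/23 ≈ 0.217 in
Since P=3.500 > Ia=0.217: effective rainfall P−Ia = 151/46 in
Q: (151/46)² ÷ (201/46) = 22801/9246 in (≈ 2.466 in)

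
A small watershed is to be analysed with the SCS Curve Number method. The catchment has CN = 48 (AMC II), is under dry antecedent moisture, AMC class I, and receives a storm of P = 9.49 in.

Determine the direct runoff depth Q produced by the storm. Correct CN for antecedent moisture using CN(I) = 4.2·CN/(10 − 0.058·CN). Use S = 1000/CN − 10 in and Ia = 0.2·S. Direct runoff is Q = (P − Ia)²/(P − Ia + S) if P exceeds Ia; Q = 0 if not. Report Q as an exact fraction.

CN(I) from CN(II)=48: (4.2·48)/(10 − 0.058·48) = 12600/451 ≈ 27.938
S = 1000/(12600/451) − 10 = 1625/63 in ≈ 25.794 in
Initial abstraction Ia = S/5 = (1625/63)/5 = 325/63 ≈ 5.159 in
P − Ia = 9.490 − 5.159 = 27287/6300 ≈ 4.331 in (> 0, runoff occurs)
Q = (27287/6300)²/((27287/6300) + 1625/63) = (744580369/39690000)/(189787/6300) = 4405801/7074900 in ≈ 0.623 in

Q = 4405801/7074900 in ≈ 0.623 in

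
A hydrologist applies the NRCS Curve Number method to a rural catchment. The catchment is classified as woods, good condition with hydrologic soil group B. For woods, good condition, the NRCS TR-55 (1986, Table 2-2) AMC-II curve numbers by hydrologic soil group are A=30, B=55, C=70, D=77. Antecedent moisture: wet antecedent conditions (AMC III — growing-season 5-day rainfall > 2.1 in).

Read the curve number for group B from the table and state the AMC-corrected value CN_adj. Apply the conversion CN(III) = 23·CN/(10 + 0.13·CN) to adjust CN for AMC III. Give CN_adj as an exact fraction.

CN_adj = 25300/343 ≈ 73.761

NRCS table: woods, good condition, soil group B → CN(II) = 55
Adjust CN=55 to AMC III: 23·55/(10 + 0.13·55) → 1265 ÷ (343/20) = 25300/343 ≈ 73.761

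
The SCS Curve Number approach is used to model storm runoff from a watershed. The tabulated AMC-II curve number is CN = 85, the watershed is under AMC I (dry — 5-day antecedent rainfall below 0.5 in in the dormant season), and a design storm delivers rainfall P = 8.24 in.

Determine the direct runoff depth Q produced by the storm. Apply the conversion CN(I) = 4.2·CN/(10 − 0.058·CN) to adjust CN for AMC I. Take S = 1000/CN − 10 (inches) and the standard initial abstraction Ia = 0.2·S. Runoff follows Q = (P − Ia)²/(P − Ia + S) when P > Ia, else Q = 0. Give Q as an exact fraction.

Q = 242308098/51339575 in ≈ 4.720 in

CN(I) from CN(II)=85: (4.2·85)/(10 − 0.058·85) = 11900/169 ≈ 70.414
Max retention: S = 1000/(11900/169) − 10 = 500/119 in (≈ 4.202 in)
Ia = 0.2·(500/119) = 100/119 in ≈ 0.840 in
Excess rainfall: 8.240 − 0.840 = 7.400 in; P > Ia so Q > 0
Q: (22014/2975)² ÷ (34514/2975) = 242308098/51339575 in (≈ 4.720 in)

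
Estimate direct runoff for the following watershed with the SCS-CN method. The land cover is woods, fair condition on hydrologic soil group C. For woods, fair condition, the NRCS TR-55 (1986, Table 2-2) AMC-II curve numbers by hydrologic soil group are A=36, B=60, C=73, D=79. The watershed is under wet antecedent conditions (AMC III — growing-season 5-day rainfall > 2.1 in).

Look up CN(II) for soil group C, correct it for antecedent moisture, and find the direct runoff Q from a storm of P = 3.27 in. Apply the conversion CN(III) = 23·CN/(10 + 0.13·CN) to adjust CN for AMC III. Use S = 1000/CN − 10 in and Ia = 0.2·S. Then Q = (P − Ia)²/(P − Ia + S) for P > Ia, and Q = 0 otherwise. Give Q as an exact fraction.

NRCS table: woods, fair condition, soil group C → CN(II) = 73
Wet (AMC III): CN(III) = 23·73/(10 + 0.13·73) = 1679/(1949/100) = 167900/1949 ≈ 86.147
Retention S: 1000/CN − 10 with CN=86.147 → S = 2700/1679 ≈ 1.608 in
Ia = 0.2·(2700/1679) = 540/1679 in ≈ 0.322 in
Since P=3.270 > Ia=0.322: effective rainfall P−Ia = 495033/167900 in
Q = (495033/167900)²/((495033/167900) + 2700/1679) = (245057671089/28190410000)/(765033/167900) = 81685890363/42816346900 in ≈ 1.908 in

Q = 81685890363/42816346900 in ≈ 1.908 in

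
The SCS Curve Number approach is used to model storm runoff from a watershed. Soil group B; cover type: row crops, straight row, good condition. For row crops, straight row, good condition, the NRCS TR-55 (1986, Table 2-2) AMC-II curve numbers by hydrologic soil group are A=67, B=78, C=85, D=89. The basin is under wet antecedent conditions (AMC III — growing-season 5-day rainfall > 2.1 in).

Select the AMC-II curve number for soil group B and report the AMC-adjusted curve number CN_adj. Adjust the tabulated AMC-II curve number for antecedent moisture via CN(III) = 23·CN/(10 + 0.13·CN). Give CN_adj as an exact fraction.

NRCS table: row crops, straight row, good condition, soil group B → CN(II) = 78
Wet (AMC III): CN(III) = 23·78/(10 + 0.13·78) = 1794/(1007/50) = 89700/1007 ≈ 89.076

CN_adj = 89700/1007 ≈ 89.076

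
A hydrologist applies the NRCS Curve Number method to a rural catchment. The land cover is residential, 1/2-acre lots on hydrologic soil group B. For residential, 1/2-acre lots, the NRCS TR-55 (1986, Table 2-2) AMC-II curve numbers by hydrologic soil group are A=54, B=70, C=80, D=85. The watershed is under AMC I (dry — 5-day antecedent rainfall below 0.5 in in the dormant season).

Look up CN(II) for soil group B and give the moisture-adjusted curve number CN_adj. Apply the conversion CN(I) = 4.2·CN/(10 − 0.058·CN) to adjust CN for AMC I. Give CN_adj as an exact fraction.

NRCS table: residential, 1/2-acre lots, soil group B → CN(II) = 70
Dry (AMC I): CN(I) = 4.2·70/(10 − 0.058·70) = 294/(297/50) = 4900/99 ≈ 49.495

CN_adj = 4900/99 ≈ 49.495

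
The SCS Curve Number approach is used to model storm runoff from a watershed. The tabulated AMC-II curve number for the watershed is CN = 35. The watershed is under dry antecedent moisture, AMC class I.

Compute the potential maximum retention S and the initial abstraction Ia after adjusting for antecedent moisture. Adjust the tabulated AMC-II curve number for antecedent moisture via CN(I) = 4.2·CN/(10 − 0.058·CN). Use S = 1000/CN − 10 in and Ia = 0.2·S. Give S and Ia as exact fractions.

S = 6500/147 in ≈ 44.218 in; Ia = 1300/147 in ≈ 8.844 in

CN(I) from CN(II)=35: (4.2·35)/(10 − 0.058·35) = 14700/797 ≈ 18.444
Max retention: S = 1000/(14700/797) − 10 = 6500/147 in (≈ 44.218 in)
Ia = 0.2S: 0.2·44.218 = 8.844 in (exactly 1300/147)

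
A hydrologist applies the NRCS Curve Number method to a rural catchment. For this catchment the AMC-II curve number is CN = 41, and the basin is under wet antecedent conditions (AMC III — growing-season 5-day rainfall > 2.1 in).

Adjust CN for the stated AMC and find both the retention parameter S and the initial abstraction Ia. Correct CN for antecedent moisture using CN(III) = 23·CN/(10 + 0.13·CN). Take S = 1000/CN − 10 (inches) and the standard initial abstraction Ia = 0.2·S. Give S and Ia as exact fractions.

Wet (AMC III): CN(III) = 23·41/(10 + 0.13·41) = 943/(1533/100) = 94300/1533 ≈ 61.513
Retention S: 1000/CN − 10 with CN=61.513 → S = 5900/943 ≈ 6.257 in
Initial abstraction Ia = S/5 = (5900/943)/5 = 1180/943 ≈ 1.251 in

S = 5900/943 in ≈ 6.257 in; Ia = 1180/943 in ≈ 1.251 in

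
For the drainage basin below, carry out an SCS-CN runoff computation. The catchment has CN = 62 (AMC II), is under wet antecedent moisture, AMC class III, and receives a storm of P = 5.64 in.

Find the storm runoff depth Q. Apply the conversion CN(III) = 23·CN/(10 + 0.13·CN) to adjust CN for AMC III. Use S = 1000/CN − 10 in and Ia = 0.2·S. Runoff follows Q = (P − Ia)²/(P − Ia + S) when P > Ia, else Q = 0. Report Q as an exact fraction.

Adjust CN=62 to AMC III: 23·62/(10 + 0.13·62) → 1426 ÷ (903/50) = 71300/903 ≈ 78.959
Retention S: 1000/CN − 10 with CN=78.959 → S = 1900/713 ≈ 2.665 in
Ia = 0.2·(1900/713) = 380/713 in ≈ 0.533 in
P − Ia = 5.640 − 0.533 = 91033/17825 ≈ 5.107 in (> 0, runoff occurs)
Q: (91033/17825)² ÷ (138533/17825) = 8287007089/2469350725 in (≈ 3.356 in)

Q = 8287007089/2469350725 in ≈ 3.356 in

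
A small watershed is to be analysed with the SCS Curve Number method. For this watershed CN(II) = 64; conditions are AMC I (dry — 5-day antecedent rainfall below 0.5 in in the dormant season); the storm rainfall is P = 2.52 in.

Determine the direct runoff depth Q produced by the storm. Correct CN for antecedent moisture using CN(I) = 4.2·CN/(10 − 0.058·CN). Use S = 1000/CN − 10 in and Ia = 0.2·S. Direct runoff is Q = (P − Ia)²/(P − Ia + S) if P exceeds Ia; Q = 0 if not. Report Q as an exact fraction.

Q = 0 in ≈ 0.000 in

Dry (AMC I): CN(I) = 4.2·64/(10 − 0.058·64) = (1344/5)/(786/125) = 5600/131 ≈ 42.748
Retention S: 1000/CN − 10 with CN=42.748 → S = 375/28 ≈ 13.393 in
Ia = 0.2S: 0.2·13.393 = 2.679 in (exactly 75/28)
P = 2.520 ≤ Ia = 2.679 in: entire storm abstracted, Q = 0.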